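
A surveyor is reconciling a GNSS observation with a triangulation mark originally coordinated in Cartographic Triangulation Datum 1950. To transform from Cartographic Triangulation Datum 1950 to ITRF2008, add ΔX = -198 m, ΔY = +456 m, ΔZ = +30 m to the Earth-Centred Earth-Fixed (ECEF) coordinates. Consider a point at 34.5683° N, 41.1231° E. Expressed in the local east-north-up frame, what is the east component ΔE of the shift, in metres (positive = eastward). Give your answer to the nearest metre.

At φ = 34.5683°, λ = 41.1231°: sin φ = 0.567388, cos φ = 0.823450, sin λ = 0.657679, cos λ = 0.753298.
ΔE = −sin λ·ΔX + cos λ·ΔY = −(0.657679)·(-198) + (0.753298)·(456) = 473.72 m.

ΔE = 474 m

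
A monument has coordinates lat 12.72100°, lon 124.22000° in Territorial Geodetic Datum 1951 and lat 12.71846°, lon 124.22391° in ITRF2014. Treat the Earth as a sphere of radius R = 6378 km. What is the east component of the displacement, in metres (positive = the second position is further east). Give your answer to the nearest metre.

ΔE = 425 m

Δφ = 12.71846° − 12.72100° = -0.00254°; Δλ = 124.22391° − 124.22000° = +0.00391°.
1° along a meridian = πR/180 = 111317 m.
ΔN = Δφ × 111317 = -282.7 m; ΔE = Δλ × 111317 × cos(12.72100°) = +0.00391 × 111317 × 0.975454 = 424.6 m.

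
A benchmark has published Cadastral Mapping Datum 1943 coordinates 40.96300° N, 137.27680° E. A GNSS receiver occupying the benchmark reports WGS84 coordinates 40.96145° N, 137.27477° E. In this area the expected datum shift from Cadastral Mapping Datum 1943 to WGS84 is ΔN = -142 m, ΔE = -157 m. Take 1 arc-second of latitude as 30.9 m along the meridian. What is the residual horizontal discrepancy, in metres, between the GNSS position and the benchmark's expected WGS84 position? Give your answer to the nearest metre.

33 m

Observed coordinate differences: Δφ = -0.00155°, Δλ = -0.00203°.
Converting to metres (1° lat = 111240 m, cos φ = 0.755133): observed ΔN = -172.4 m, observed ΔE = -170.5 m.
Subtracting the expected shift leaves a residual of -172.4 − (-142) = -30.4 m north and -170.5 − (-157) = -13.5 m east.
Residual distance = √((-30.4)² + (-13.5)²) = 33.3 m.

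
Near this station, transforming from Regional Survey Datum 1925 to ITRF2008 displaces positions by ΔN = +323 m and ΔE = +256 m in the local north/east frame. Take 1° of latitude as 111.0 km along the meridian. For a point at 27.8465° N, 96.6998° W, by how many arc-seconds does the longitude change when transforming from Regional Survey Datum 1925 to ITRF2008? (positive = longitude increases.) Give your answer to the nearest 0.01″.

Δλ = 9.39″

At latitude 27.8465°, cos φ = 0.884202.
1° of longitude at this latitude = 111.0 × cos φ = 98.15 km, so Δλ = 256.0 / 98146.4 = 0.0026083° = 9.390″.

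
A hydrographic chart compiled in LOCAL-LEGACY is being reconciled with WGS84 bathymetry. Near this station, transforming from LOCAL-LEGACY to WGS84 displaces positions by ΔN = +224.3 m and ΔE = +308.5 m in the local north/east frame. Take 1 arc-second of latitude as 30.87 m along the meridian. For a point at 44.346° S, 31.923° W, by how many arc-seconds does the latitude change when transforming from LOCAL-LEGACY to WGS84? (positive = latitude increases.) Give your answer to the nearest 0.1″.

Δφ = 7.3″

1″ of latitude = 30.87 m, so Δφ = 224.3 / 30.87 = 7.266″.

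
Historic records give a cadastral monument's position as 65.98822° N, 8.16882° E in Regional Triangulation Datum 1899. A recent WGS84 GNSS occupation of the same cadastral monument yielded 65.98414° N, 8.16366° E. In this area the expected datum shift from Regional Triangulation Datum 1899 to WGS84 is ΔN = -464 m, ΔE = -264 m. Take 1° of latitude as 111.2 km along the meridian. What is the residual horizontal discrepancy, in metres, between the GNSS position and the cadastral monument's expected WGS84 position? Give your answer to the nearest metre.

Observed coordinate differences: Δφ = -0.00408°, Δλ = -0.00516°.
Converting to metres (1° lat = 111200 m, cos φ = 0.406924): observed ΔN = -453.7 m, observed ΔE = -233.5 m.
Subtracting the expected shift leaves a residual of -453.7 − (-464) = 10.3 m north and -233.5 − (-264) = 30.5 m east.
Residual distance = √(10.3² + 30.5²) = 32.2 m.

32 m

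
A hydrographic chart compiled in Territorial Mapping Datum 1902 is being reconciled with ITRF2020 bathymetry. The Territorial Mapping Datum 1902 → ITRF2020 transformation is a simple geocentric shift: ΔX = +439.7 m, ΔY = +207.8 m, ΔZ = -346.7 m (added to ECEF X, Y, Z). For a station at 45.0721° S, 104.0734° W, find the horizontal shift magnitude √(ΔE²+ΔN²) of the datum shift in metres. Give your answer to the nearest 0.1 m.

596.6 m

The local east axis at (φ, λ) is (−sin λ, cos λ, 0), so ΔE = −sin(-104.0734°)·439.7 + cos(-104.0734°)·207.8 = 375.97 m.
The local north axis is (−sin φ cos λ, −sin φ sin λ, cos φ), giving ΔN = -75.699 − 142.706 − 244.845 = -463.25 m.
Horizontal magnitude = √(ΔE² + ΔN²) = √(375.97² + (-463.25)²) = 596.62 m.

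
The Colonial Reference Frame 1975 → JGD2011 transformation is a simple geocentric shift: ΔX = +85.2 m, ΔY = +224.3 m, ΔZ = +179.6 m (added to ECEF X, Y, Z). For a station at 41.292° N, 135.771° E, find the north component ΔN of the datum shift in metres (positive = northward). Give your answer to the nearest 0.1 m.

The local north axis is (−sin φ cos λ, −sin φ sin λ, cos φ), giving ΔN = 40.287 − 103.244 + 134.944 = 71.99 m.

ΔN = 72.0 m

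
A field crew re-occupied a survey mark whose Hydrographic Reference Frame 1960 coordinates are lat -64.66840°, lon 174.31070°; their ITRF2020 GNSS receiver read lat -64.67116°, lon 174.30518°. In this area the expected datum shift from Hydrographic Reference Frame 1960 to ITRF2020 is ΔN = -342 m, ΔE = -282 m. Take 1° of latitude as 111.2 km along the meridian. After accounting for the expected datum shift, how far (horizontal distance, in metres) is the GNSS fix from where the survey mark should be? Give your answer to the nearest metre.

40 m

Observed coordinate differences: Δφ = -0.00276°, Δλ = -0.00552°.
Converting to metres (1° lat = 111200 m, cos φ = 0.427856): observed ΔN = -306.9 m, observed ΔE = -262.6 m.
Subtracting the expected shift leaves a residual of -306.9 − (-342) = 35.1 m north and -262.6 − (-282) = 19.4 m east.
Residual distance = √(35.1² + 19.4²) = 40.1 m.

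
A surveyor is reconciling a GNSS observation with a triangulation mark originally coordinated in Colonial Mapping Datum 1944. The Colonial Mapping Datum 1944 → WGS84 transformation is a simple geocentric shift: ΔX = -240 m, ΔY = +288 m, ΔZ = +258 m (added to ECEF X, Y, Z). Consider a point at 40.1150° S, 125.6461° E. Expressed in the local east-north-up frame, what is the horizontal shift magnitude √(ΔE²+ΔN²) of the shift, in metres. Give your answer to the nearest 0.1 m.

439.1 m

The local east axis at (φ, λ) is (−sin λ, cos λ, 0), so ΔE = −sin(125.6461°)·(-240) + cos(125.6461°)·288 = 27.19 m.
The local north axis is (−sin φ cos λ, −sin φ sin λ, cos φ), giving ΔN = 90.119 + 150.796 + 197.306 = 438.22 m.
Horizontal magnitude = √(ΔE² + ΔN²) = √(27.19² + 438.22²) = 439.06 m.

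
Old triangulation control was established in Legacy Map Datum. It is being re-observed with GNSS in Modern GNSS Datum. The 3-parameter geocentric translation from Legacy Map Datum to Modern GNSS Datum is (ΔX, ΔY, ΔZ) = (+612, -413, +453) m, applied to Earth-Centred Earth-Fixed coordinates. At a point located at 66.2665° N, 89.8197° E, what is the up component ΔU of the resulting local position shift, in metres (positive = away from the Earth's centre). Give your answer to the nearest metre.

ΔU = 249 m

At φ = 66.2665°, λ = 89.8197°: sin φ = 0.915427, cos φ = 0.402483, sin λ = 0.999995, cos λ = 0.003147.
ΔU = cos φ cos λ·ΔX + cos φ sin λ·ΔY + sin φ·ΔZ = (0.402483)(0.003147)(612) + (0.402483)(0.999995)(-413) + (0.915427)(453) = 249.24 m.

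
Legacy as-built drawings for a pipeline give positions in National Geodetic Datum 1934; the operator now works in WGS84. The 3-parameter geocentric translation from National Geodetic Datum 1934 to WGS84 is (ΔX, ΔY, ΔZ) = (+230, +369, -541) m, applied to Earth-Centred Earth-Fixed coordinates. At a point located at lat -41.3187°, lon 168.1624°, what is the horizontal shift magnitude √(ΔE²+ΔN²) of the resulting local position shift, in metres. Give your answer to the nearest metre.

The local east axis at (φ, λ) is (−sin λ, cos λ, 0), so ΔE = −sin(168.1624°)·230 + cos(168.1624°)·369 = -408.33 m.
The local north axis is (−sin φ cos λ, −sin φ sin λ, cos φ), giving ΔN = -148.627 + 49.978 − 406.317 = -504.97 m.
Horizontal magnitude = √(ΔE² + ΔN²) = √((-408.33)² + (-504.97)²) = 649.41 m.

649 m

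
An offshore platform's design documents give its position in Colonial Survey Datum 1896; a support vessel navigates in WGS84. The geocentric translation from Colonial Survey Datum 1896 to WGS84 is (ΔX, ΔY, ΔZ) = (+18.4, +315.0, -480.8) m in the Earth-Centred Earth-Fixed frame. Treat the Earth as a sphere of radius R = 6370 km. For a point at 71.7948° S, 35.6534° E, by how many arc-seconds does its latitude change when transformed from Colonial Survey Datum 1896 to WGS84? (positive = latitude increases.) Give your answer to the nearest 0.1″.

Δφ = 1.2″

sin φ = -0.949944, cos φ = 0.312421, sin λ = 0.582881, cos λ = 0.812558.
North component: ΔN = −sin φ cos λ·ΔX − sin φ sin λ·ΔY + cos φ·ΔZ = −(-0.949944)(0.812558)(18.4) − (-0.949944)(0.582881)(315.0) + (0.312421)(-480.8) = 38.41 m.
1° of latitude spans πR/180 = 111177 m, so Δφ = 38.41 / 111177 × 3600 = 1.244″.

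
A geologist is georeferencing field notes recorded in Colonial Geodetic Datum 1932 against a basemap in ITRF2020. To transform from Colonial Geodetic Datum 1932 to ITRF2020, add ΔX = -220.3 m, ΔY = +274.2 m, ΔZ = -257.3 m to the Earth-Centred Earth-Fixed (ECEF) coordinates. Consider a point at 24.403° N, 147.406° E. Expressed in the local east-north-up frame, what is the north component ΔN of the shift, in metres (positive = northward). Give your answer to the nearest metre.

ΔN = -372 m

At φ = 24.403°, λ = 147.406°: sin φ = 0.413152, cos φ = 0.910662, sin λ = 0.538683, cos λ = -0.842509.
ΔN = −sin φ cos λ·ΔX − sin φ sin λ·ΔY + cos φ·ΔZ = −(0.413152)(-0.842509)(-220.3) − (0.413152)(0.538683)(274.2) + (0.910662)(-257.3) = -372.02 m.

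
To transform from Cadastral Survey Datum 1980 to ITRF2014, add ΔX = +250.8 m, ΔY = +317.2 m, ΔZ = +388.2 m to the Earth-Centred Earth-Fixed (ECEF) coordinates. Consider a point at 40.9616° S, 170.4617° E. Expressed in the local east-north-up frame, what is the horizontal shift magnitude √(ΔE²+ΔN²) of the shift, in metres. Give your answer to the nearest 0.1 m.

At φ = -40.9616°, λ = 170.4617°: sin φ = -0.655553, cos φ = 0.755149, sin λ = 0.165707, cos λ = -0.986175.
ΔE = −sin λ·ΔX + cos λ·ΔY = −(0.165707)·(250.8) + (-0.986175)·(317.2) = -354.37 m.
ΔN = −sin φ cos λ·ΔX − sin φ sin λ·ΔY + cos φ·ΔZ = −(-0.655553)(-0.986175)(250.8) − (-0.655553)(0.165707)(317.2) + (0.755149)(388.2) = 165.47 m.
Horizontal magnitude = √(ΔE² + ΔN²) = √((-354.37)² + 165.47²) = 391.10 m.

391.1 m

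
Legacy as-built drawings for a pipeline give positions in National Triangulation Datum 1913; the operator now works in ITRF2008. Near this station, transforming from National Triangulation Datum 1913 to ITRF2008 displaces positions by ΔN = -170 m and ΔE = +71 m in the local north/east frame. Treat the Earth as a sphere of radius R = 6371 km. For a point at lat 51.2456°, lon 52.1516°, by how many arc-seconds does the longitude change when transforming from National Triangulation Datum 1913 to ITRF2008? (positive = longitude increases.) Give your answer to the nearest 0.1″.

At latitude 51.2456°, cos φ = 0.625983.
One radian of longitude at latitude φ spans R cos φ, so Δλ = ΔE / (R cos φ) = 71.0 / (6371000 × 0.625983) = 1.7803e-05 rad = 3.672″.

Δλ = 3.7″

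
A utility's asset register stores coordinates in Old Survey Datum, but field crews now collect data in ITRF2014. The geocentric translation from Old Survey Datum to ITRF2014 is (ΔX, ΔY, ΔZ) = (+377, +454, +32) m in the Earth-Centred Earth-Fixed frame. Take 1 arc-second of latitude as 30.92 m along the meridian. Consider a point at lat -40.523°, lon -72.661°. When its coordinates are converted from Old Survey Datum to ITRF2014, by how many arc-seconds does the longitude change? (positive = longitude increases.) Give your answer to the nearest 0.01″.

Δλ = 21.07″

sin φ = -0.649753, cos φ = 0.760145, sin λ = -0.954558, cos λ = 0.298025.
East component: ΔE = −sin λ·ΔX + cos λ·ΔY = −(-0.954558)(377) + (0.298025)(454) = 495.17 m.
1° of latitude spans 3600 × 30.92 = 111312 m; at latitude φ, 1° of longitude spans that × cos φ = 84613.3 m, so Δλ = 495.17 / 84613.3 × 3600 = 21.068″.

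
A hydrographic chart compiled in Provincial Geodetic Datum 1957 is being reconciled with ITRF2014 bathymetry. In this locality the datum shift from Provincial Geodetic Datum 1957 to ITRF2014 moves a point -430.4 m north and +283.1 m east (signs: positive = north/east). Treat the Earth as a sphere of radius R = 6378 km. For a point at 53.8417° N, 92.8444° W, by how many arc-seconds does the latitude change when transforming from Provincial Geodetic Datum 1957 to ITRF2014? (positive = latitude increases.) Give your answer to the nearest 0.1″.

Δφ = -13.9″

On a sphere of radius R, 1 rad of latitude = R, so Δφ = ΔN / R = -430.4 / 6378000 = -6.7482e-05 rad = -13.919″.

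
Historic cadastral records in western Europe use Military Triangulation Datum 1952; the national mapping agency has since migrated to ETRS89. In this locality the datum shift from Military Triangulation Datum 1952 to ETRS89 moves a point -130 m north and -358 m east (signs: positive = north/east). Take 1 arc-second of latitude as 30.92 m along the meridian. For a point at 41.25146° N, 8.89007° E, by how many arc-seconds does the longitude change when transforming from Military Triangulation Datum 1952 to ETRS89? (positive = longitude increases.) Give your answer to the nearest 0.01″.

Δλ = -15.40″

At latitude 41.25146°, cos φ = 0.751823.
1″ of longitude at this latitude = 30.92 × cos φ = 23.2464 m, so Δλ = -358.0 / 23.2464 = -15.400″.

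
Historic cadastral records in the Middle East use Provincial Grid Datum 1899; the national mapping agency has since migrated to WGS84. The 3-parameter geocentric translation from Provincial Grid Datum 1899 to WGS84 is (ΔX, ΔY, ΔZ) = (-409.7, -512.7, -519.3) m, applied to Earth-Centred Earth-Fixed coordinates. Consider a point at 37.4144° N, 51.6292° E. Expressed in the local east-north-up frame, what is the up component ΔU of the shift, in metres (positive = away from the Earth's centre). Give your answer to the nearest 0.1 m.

ΔU = -836.8 m

The local up (radial) axis is (cos φ cos λ, cos φ sin λ, sin φ), giving ΔU = -201.997 − 319.263 − 315.514 = -836.77 m.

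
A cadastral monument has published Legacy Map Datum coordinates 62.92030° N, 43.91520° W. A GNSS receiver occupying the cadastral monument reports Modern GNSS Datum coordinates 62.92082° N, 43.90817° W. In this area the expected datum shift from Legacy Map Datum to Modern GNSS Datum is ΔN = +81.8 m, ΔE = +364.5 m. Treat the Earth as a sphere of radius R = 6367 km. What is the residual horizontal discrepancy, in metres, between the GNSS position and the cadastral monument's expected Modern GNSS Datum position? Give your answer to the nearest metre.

Observed coordinate differences: Δφ = +0.00052°, Δλ = +0.00703°.
Converting to metres (1° lat = 111125 m, cos φ = 0.455229): observed ΔN = 57.8 m, observed ΔE = 355.6 m.
Subtracting the expected shift leaves a residual of 57.8 − (81.8) = -24.0 m north and 355.6 − (364.5) = -8.9 m east.
Residual distance = √((-24.0)² + (-8.9)²) = 25.6 m.

26 m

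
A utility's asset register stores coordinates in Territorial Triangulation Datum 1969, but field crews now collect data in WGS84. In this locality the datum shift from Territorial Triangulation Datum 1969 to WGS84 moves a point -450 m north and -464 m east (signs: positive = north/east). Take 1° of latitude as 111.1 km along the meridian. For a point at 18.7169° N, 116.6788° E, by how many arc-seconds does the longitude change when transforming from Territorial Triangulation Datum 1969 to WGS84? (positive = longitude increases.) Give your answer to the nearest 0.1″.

At latitude 18.7169°, cos φ = 0.947116.
1° of longitude at this latitude = 111.1 × cos φ = 105.22 km, so Δλ = -464.0 / 105224.6 = -0.0044096° = -15.875″.

Δλ = -15.9″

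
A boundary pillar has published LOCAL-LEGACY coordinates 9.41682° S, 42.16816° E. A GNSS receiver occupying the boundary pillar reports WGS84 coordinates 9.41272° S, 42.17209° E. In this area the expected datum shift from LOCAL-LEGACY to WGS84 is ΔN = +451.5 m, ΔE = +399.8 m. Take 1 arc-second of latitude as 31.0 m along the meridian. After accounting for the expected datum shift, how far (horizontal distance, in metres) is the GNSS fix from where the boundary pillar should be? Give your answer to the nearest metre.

Observed coordinate differences: Δφ = +0.00410°, Δλ = +0.00393°.
Converting to metres (1° lat = 111600 m, cos φ = 0.986524): observed ΔN = 457.6 m, observed ΔE = 432.7 m.
Subtracting the expected shift leaves a residual of 457.6 − (451.5) = 6.1 m north and 432.7 − (399.8) = 32.9 m east.
Residual distance = √(6.1² + 32.9²) = 33.4 m.

33 m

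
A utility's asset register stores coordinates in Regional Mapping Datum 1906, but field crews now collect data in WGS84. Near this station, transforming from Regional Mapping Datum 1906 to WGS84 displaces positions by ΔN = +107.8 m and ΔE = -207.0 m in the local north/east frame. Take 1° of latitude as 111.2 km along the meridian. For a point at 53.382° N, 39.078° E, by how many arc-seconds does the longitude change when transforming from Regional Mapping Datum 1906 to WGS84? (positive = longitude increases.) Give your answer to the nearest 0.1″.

Δλ = -11.2″

At latitude 53.382°, cos φ = 0.596477.
1° of longitude at this latitude = 111.2 × cos φ = 66.33 km, so Δλ = -207.0 / 66328.2 = -0.0031208° = -11.235″.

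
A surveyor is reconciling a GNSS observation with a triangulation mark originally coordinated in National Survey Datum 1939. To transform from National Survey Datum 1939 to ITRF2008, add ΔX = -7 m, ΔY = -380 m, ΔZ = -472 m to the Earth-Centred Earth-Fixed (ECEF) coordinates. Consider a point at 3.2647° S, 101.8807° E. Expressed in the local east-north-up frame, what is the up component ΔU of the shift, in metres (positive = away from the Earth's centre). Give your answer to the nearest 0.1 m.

At φ = -3.2647°, λ = 101.8807°: sin φ = -0.056949, cos φ = 0.998377, sin λ = 0.978578, cos λ = -0.205875.
ΔU = cos φ cos λ·ΔX + cos φ sin λ·ΔY + sin φ·ΔZ = (0.998377)(-0.205875)(-7) + (0.998377)(0.978578)(-380) + (-0.056949)(-472) = -342.94 m.

ΔU = -342.9 m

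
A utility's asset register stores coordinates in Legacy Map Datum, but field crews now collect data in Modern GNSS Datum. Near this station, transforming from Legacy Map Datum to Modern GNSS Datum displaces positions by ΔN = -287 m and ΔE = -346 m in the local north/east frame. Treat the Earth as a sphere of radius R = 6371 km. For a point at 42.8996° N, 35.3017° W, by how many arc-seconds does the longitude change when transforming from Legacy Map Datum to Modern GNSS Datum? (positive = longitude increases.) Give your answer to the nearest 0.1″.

Δλ = -15.3″

At latitude 42.8996°, cos φ = 0.732548.
One radian of longitude at latitude φ spans R cos φ, so Δλ = ΔE / (R cos φ) = -346.0 / (6371000 × 0.732548) = -7.4137e-05 rad = -15.292″.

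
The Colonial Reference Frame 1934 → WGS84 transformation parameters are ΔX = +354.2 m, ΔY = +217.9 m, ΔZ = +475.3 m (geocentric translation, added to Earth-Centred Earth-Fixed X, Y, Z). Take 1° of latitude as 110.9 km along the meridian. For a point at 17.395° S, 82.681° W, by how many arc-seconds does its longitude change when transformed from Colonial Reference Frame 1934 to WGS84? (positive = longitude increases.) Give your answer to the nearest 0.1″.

Δλ = 12.9″

sin φ = -0.298958, cos φ = 0.954266, sin λ = -0.991852, cos λ = 0.127394.
East component: ΔE = −sin λ·ΔX + cos λ·ΔY = −(-0.991852)(354.2) + (0.127394)(217.9) = 379.07 m.
1° of latitude spans 110900 m; at latitude φ, 1° of longitude spans that × cos φ = 105828.1 m, so Δλ = 379.07 / 105828.1 × 3600 = 12.895″.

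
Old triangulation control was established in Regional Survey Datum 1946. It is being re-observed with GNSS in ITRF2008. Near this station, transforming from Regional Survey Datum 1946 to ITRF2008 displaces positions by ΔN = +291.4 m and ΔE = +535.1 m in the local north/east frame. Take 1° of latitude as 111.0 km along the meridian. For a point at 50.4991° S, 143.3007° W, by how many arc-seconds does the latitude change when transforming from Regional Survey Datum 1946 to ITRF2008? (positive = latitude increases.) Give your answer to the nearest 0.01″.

1° of latitude = 111.0 km, so Δφ = 291.4 / 111000 = 0.0026252° = 9.451″.

Δφ = 9.45″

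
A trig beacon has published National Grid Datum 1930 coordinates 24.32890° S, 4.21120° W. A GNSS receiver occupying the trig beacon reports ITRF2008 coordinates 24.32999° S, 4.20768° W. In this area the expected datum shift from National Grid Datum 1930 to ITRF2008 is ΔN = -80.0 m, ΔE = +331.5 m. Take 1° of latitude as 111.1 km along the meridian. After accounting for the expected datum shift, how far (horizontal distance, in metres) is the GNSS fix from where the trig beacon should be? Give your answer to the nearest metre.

Observed coordinate differences: Δφ = -0.00109°, Δλ = +0.00352°.
Converting to metres (1° lat = 111100 m, cos φ = 0.911196): observed ΔN = -121.1 m, observed ΔE = 356.3 m.
Subtracting the expected shift leaves a residual of -121.1 − (-80.0) = -41.1 m north and 356.3 − (331.5) = 24.8 m east.
Residual distance = √((-41.1)² + 24.8²) = 48.0 m.

48 m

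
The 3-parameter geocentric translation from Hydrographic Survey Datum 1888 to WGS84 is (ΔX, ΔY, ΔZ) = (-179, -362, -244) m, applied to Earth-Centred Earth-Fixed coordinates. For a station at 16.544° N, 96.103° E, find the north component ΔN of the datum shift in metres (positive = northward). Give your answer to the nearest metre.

ΔN = -137 m

The local north axis is (−sin φ cos λ, −sin φ sin λ, cos φ), giving ΔN = -5.419 + 102.496 − 233.899 = -136.82 m.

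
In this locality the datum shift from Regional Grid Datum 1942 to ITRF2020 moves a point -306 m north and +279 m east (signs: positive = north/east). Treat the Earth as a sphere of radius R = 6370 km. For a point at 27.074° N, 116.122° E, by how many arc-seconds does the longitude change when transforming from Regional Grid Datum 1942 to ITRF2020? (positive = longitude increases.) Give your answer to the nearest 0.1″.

At latitude 27.074°, cos φ = 0.890419.
One radian of longitude at latitude φ spans R cos φ, so Δλ = ΔE / (R cos φ) = 279.0 / (6370000 × 0.890419) = 4.9189e-05 rad = 10.146″.

Δλ = 10.1″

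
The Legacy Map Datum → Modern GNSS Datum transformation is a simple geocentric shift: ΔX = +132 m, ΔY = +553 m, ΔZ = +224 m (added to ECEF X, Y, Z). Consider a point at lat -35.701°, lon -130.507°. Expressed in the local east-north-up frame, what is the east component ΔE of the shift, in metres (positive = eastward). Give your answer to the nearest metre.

At φ = -35.701°, λ = -130.507°: sin φ = -0.583555, cos φ = 0.812073, sin λ = -0.760327, cos λ = -0.649541.
ΔE = −sin λ·ΔX + cos λ·ΔY = −(-0.760327)·(132) + (-0.649541)·(553) = -258.83 m.

ΔE = -259 m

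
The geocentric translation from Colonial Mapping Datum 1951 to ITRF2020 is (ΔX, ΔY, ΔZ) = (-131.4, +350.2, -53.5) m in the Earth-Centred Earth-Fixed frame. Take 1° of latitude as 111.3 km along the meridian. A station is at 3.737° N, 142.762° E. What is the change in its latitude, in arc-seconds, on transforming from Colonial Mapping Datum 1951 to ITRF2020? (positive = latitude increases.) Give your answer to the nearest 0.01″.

sin φ = 0.065177, cos φ = 0.997874, sin λ = 0.605127, cos λ = -0.796129.
North component: ΔN = −sin φ cos λ·ΔX − sin φ sin λ·ΔY + cos φ·ΔZ = −(0.065177)(-0.796129)(-131.4) − (0.065177)(0.605127)(350.2) + (0.997874)(-53.5) = -74.02 m.
1° of latitude spans 111300 m, so Δφ = -74.02 / 111300 × 3600 = -2.394″.

Δφ = -2.39″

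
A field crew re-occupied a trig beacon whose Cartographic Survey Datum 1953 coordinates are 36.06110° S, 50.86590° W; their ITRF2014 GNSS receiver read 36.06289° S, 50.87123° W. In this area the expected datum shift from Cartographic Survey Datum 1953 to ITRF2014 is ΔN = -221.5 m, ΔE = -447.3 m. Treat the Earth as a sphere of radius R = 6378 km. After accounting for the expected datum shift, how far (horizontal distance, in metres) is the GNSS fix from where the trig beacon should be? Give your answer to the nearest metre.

Observed coordinate differences: Δφ = -0.00179°, Δλ = -0.00533°.
Converting to metres (1° lat = 111317 m, cos φ = 0.808390): observed ΔN = -199.3 m, observed ΔE = -479.6 m.
Subtracting the expected shift leaves a residual of -199.3 − (-221.5) = 22.2 m north and -479.6 − (-447.3) = -32.3 m east.
Residual distance = √(22.2² + (-32.3)²) = 39.2 m.

39 m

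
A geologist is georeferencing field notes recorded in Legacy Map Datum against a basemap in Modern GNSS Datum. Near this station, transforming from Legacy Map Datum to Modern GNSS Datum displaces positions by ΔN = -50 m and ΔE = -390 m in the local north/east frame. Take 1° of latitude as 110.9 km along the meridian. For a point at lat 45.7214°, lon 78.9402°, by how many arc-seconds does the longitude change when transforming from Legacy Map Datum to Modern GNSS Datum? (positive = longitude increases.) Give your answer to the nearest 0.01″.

Δλ = -18.13″

At latitude 45.7214°, cos φ = 0.698148.
1° of longitude at this latitude = 110.9 × cos φ = 77.42 km, so Δλ = -390.0 / 77424.6 = -0.0050372° = -18.134″.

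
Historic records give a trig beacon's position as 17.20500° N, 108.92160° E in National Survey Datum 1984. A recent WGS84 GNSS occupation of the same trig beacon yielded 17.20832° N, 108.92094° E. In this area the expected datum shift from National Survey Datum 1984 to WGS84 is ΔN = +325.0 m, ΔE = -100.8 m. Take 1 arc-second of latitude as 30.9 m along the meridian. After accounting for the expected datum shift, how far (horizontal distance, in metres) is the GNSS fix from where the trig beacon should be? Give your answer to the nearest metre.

Observed coordinate differences: Δφ = +0.00332°, Δλ = -0.00066°.
Converting to metres (1° lat = 111240 m, cos φ = 0.955253): observed ΔN = 369.3 m, observed ΔE = -70.1 m.
Subtracting the expected shift leaves a residual of 369.3 − (325.0) = 44.3 m north and -70.1 − (-100.8) = 30.7 m east.
Residual distance = √(44.3² + 30.7²) = 53.9 m.

54 m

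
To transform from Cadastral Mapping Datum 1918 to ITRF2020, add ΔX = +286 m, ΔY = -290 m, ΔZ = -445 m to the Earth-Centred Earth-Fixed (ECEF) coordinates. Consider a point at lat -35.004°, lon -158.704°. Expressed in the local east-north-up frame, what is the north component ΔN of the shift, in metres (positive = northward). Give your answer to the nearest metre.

At φ = -35.004°, λ = -158.704°: sin φ = -0.573634, cos φ = 0.819112, sin λ = -0.363186, cos λ = -0.931717.
ΔN = −sin φ cos λ·ΔX − sin φ sin λ·ΔY + cos φ·ΔZ = −(-0.573634)(-0.931717)(286) − (-0.573634)(-0.363186)(-290) + (0.819112)(-445) = -456.94 m.

ΔN = -457 m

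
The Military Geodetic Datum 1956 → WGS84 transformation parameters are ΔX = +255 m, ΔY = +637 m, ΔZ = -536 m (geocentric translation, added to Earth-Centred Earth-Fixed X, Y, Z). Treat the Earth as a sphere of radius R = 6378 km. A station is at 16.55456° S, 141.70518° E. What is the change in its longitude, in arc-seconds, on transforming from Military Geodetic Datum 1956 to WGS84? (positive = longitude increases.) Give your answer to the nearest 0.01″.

Δλ = -22.20″

sin φ = -0.284928, cos φ = 0.958549, sin λ = 0.619708, cos λ = -0.784832.
East component: ΔE = −sin λ·ΔX + cos λ·ΔY = −(0.619708)(255) + (-0.784832)(637) = -657.96 m.
1° of latitude spans πR/180 = 111317 m; at latitude φ, 1° of longitude spans that × cos φ = 106702.9 m, so Δλ = -657.96 / 106702.9 × 3600 = -22.199″.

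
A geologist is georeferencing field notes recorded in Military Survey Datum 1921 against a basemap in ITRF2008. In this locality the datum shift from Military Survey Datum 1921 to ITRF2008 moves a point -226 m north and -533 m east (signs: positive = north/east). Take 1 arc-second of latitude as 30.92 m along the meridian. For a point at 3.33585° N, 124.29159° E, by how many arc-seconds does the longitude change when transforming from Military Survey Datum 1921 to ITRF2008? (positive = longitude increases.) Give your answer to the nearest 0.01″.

Δλ = -17.27″

At latitude 3.33585°, cos φ = 0.998306.
1″ of longitude at this latitude = 30.92 × cos φ = 30.8676 m, so Δλ = -533.0 / 30.8676 = -17.267″.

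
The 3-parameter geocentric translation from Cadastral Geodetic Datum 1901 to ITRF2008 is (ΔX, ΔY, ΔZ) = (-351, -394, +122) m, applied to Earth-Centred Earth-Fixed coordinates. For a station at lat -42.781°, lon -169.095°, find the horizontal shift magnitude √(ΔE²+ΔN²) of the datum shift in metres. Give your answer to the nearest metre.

The local east axis at (φ, λ) is (−sin λ, cos λ, 0), so ΔE = −sin(-169.095°)·(-351) + cos(-169.095°)·(-394) = 320.48 m.
The local north axis is (−sin φ cos λ, −sin φ sin λ, cos φ), giving ΔN = 234.094 + 50.626 + 89.543 = 374.26 m.
Horizontal magnitude = √(ΔE² + ΔN²) = √(320.48² + 374.26²) = 492.73 m.

493 m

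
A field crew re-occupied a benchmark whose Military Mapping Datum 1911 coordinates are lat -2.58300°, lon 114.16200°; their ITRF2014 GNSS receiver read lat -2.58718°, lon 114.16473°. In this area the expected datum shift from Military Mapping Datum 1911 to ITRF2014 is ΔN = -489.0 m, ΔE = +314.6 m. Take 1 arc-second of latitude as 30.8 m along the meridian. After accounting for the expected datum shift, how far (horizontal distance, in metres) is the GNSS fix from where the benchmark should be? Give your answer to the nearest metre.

Observed coordinate differences: Δφ = -0.00418°, Δλ = +0.00273°.
Converting to metres (1° lat = 110880 m, cos φ = 0.998984): observed ΔN = -463.5 m, observed ΔE = 302.4 m.
Subtracting the expected shift leaves a residual of -463.5 − (-489.0) = 25.5 m north and 302.4 − (314.6) = -12.2 m east.
Residual distance = √(25.5² + (-12.2)²) = 28.3 m.

28 m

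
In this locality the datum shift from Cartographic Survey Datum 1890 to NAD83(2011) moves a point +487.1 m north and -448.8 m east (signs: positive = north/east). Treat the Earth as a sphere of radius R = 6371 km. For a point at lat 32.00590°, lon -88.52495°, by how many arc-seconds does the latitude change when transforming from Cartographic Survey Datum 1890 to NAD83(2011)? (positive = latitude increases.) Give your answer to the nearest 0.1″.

On a sphere of radius R, 1 rad of latitude = R, so Δφ = ΔN / R = 487.1 / 6371000 = 7.6456e-05 rad = 15.770″.

Δφ = 15.8″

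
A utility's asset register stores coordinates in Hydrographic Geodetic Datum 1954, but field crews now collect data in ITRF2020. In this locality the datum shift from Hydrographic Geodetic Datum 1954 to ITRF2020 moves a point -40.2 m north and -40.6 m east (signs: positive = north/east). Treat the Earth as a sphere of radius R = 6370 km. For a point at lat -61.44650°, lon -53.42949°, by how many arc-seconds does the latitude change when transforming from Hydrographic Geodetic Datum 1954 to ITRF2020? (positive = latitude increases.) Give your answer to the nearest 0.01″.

Δφ = -1.30″

On a sphere of radius R, 1 rad of latitude = R, so Δφ = ΔN / R = -40.2 / 6370000 = -6.3108e-06 rad = -1.302″.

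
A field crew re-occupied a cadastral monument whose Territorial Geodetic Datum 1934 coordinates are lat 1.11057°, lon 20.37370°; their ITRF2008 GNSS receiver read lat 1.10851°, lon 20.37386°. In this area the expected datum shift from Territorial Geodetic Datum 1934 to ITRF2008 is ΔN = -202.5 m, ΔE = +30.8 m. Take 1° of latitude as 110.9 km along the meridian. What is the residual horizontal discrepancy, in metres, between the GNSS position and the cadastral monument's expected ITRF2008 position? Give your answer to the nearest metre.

29 m

Observed coordinate differences: Δφ = -0.00206°, Δλ = +0.00016°.
Converting to metres (1° lat = 110900 m, cos φ = 0.999812): observed ΔN = -228.5 m, observed ΔE = 17.7 m.
Subtracting the expected shift leaves a residual of -228.5 − (-202.5) = -26.0 m north and 17.7 − (30.8) = -13.1 m east.
Residual distance = √((-26.0)² + (-13.1)²) = 29.1 m.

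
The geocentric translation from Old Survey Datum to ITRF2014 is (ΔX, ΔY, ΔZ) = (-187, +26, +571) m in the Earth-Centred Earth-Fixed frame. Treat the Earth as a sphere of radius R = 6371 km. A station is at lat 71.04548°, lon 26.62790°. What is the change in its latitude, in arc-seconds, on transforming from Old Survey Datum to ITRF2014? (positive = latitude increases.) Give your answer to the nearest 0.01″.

Δφ = 10.77″

sin φ = 0.945777, cos φ = 0.324818, sin λ = 0.448194, cos λ = 0.893936.
North component: ΔN = −sin φ cos λ·ΔX − sin φ sin λ·ΔY + cos φ·ΔZ = −(0.945777)(0.893936)(-187) − (0.945777)(0.448194)(26) + (0.324818)(571) = 332.55 m.
1° of latitude spans πR/180 = 111195 m, so Δφ = 332.55 / 111195 × 3600 = 10.767″.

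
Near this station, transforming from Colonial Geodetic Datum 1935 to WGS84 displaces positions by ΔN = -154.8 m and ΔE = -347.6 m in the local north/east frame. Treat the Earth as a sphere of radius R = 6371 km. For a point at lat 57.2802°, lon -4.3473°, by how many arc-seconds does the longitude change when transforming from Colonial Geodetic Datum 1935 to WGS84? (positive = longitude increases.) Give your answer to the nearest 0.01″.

At latitude 57.2802°, cos φ = 0.540531.
One radian of longitude at latitude φ spans R cos φ, so Δλ = ΔE / (R cos φ) = -347.6 / (6371000 × 0.540531) = -1.0094e-04 rad = -20.820″.

Δλ = -20.82″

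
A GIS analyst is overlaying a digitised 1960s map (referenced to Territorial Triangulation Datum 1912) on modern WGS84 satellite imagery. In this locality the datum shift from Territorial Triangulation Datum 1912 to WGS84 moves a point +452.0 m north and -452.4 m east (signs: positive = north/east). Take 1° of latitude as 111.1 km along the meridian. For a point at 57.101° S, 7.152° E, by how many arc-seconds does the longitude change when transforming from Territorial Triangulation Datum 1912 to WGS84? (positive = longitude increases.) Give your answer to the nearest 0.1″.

At latitude -57.101°, cos φ = 0.543160.
1° of longitude at this latitude = 111.1 × cos φ = 60.35 km, so Δλ = -452.4 / 60345.1 = -0.0074969° = -26.989″.

Δλ = -27.0″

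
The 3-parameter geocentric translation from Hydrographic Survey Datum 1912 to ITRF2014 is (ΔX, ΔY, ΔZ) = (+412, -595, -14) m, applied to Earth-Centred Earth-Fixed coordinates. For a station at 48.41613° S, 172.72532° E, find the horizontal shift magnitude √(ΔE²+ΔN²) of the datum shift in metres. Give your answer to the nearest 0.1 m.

The local east axis at (φ, λ) is (−sin λ, cos λ, 0), so ΔE = −sin(172.72532°)·412 + cos(172.72532°)·(-595) = 538.04 m.
The local north axis is (−sin φ cos λ, −sin φ sin λ, cos φ), giving ΔN = -305.689 − 56.355 − 9.292 = -371.34 m.
Horizontal magnitude = √(ΔE² + ΔN²) = √(538.04² + (-371.34)²) = 653.74 m.

653.7 m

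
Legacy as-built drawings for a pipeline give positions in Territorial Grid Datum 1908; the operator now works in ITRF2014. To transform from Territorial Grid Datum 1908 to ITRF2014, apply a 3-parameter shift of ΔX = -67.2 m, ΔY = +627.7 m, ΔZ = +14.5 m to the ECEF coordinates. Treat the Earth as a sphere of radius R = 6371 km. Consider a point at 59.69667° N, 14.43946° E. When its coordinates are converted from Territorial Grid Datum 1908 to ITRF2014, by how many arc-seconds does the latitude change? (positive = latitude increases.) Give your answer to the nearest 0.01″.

Δφ = -2.32″

sin φ = 0.863366, cos φ = 0.504578, sin λ = 0.249357, cos λ = 0.968412.
North component: ΔN = −sin φ cos λ·ΔX − sin φ sin λ·ΔY + cos φ·ΔZ = −(0.863366)(0.968412)(-67.2) − (0.863366)(0.249357)(627.7) + (0.504578)(14.5) = -71.63 m.
1° of latitude spans πR/180 = 111195 m, so Δφ = -71.63 / 111195 × 3600 = -2.319″.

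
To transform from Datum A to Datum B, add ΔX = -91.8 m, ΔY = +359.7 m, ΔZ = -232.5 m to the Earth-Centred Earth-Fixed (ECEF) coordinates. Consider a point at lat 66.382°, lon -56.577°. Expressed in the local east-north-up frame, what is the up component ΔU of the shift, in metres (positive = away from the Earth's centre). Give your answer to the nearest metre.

ΔU = -354 m

The local up (radial) axis is (cos φ cos λ, cos φ sin λ, sin φ), giving ΔU = -20.258 − 120.277 − 213.025 = -353.56 m.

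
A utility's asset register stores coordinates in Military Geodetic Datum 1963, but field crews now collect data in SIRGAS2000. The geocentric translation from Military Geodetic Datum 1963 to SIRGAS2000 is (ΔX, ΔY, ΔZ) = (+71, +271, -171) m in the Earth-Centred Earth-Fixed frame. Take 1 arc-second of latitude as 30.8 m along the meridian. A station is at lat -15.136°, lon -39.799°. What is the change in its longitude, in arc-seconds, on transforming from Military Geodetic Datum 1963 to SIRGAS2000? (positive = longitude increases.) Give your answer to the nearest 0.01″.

sin φ = -0.261111, cos φ = 0.965309, sin λ = -0.640096, cos λ = 0.768295.
East component: ΔE = −sin λ·ΔX + cos λ·ΔY = −(-0.640096)(71) + (0.768295)(271) = 253.65 m.
1° of latitude spans 3600 × 30.80 = 110880 m; at latitude φ, 1° of longitude spans that × cos φ = 107033.4 m, so Δλ = 253.65 / 107033.4 × 3600 = 8.532″.

Δλ = 8.53″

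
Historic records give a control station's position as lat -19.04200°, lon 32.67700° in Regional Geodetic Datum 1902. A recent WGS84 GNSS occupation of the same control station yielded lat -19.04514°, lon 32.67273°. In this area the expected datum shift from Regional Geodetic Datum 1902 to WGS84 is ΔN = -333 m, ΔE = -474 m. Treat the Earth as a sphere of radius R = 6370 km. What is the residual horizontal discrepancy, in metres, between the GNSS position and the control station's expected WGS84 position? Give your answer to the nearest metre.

30 m

Observed coordinate differences: Δφ = -0.00314°, Δλ = -0.00427°.
Converting to metres (1° lat = 111177 m, cos φ = 0.945280): observed ΔN = -349.1 m, observed ΔE = -448.8 m.
Subtracting the expected shift leaves a residual of -349.1 − (-333) = -16.1 m north and -448.8 − (-474) = 25.2 m east.
Residual distance = √((-16.1)² + 25.2²) = 29.9 m.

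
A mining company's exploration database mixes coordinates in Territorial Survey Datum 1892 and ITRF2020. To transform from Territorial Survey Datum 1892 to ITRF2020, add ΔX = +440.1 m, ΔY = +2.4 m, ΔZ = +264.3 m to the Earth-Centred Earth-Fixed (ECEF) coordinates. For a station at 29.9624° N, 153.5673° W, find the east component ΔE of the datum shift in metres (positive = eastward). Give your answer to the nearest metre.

ΔE = 194 m

The local east axis at (φ, λ) is (−sin λ, cos λ, 0), so ΔE = −sin(-153.5673°)·440.1 + cos(-153.5673°)·2.4 = 193.76 m.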